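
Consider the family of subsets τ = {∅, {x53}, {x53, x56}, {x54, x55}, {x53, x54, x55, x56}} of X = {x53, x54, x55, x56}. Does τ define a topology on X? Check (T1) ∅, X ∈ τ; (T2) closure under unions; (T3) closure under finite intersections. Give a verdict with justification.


τ is NOT a topology on X.

Axiom (T1): ∅ ∈ τ? Yes; X ∈ τ? Yes.
Axiom (T2/T3): check pairwise unions and intersections of members of τ.
Counterexample for (T2): {x53} ∪ {x54, x55} = {x53, x54, x55} ∉ τ. Therefore τ is NOT a topology.


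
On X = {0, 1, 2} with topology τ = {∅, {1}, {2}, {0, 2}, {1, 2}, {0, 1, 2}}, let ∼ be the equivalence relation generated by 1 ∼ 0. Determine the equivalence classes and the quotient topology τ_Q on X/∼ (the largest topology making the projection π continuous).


X/∼ = {[0=1], [2]}; |τ_Q| = 3.

Equivalence classes: [0=1], [2].
Quotient map π: X → X/∼ sends 0 ↦ [0=1], 1 ↦ [0=1], 2 ↦ [2].
For each subset V ⊆ X/∼, compute π^{-1}(V) ⊆ X and check whether π^{-1}(V) ∈ τ. V is open in τ_Q iff π^{-1}(V) ∈ τ.
  V = {}: π^{-1}(V) = ∅ ∈ τ ✓.
  V = {[0=1]}: π^{-1}(V) = {0, 1} ∉ τ ✗.
  V = {[2]}: π^{-1}(V) = {2} ∈ τ ✓.
  V = {[0=1], [2]}: π^{-1}(V) = {0, 1, 2} ∈ τ ✓.
Open sets in the quotient: τ_Q = {{}, {[2]}, {[0=1], [2]}} (3 elements).


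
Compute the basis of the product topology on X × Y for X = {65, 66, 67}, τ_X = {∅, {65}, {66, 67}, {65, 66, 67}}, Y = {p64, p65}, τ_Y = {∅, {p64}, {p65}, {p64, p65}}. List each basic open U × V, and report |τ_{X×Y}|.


Basis B = {∅ × ∅, {65} × {p64}, {65} × {p65}, {65} × {p64, p65}, {66, 67} × {p64}, {66, 67} × {p65}, {65, 66, 67} × {p64}, {65, 66, 67} × {p65}, {66, 67} × {p64, p65}, {65, 66, 67} × {p64, p65}}; |τ_{X×Y}| = 16.

Enumerate products U × V with U ∈ τ_X, V ∈ τ_Y (deduplicated):
  ∅ × ∅ = {} (∅)
  {65} × {p64} = {(65,p64)}
  {65} × {p65} = {(65,p65)}
  {65} × {p64, p65} = {(65,p64), (65,p65)}
  {66, 67} × {p64} = {(66,p64), (67,p64)}
  {66, 67} × {p65} = {(66,p65), (67,p65)}
  {65, 66, 67} × {p64} = {(65,p64), (66,p64), (67,p64)}
  {65, 66, 67} × {p65} = {(65,p65), (66,p65), (67,p65)}
  {66, 67} × {p64, p65} = {(66,p64), (66,p65), (67,p64), (67,p65)}
  {65, 66, 67} × {p64, p65} = {(65,p64), (65,p65), (66,p64), (66,p65), (67,p64), (67,p65)}
These 10 distinct sets form the basis B.
Close under arbitrary unions to get τ_{X×Y}; counting gives |τ_{X×Y}| = 16.


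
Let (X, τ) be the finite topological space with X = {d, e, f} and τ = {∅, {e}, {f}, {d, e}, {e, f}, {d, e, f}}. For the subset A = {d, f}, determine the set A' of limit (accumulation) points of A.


A' = ∅

For each x ∈ X, list the open sets U ∈ τ with x ∈ U, then check whether U ∩ (A ∖ {x}) ≠ ∅ for every such U.
  x = d: open {d, e} ∋ x has {d, e} ∩ (A ∖ {d}) = ∅, so x is NOT a limit point.
  x = e: open {e} ∋ x has {e} ∩ (A ∖ {e}) = ∅, so x is NOT a limit point.
  x = f: open {f} ∋ x has {f} ∩ (A ∖ {f}) = ∅, so x is NOT a limit point.
Collecting: A' = ∅.


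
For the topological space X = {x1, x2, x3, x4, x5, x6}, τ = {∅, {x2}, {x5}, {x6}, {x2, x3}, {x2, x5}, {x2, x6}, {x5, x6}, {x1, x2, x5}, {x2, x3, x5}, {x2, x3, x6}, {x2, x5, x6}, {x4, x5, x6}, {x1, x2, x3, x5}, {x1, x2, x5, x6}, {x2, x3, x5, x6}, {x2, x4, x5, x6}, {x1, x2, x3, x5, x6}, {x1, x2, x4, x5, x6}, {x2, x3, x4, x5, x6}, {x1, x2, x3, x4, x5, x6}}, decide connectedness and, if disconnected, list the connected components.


(X, τ) is connected.

Find clopen sets (U ∈ τ with X ∖ U ∈ τ):
  U = ∅, X ∖ U = {x1, x2, x3, x4, x5, x6} — both open, so U is clopen.
  U = {x1, x2, x3, x4, x5, x6}, X ∖ U = ∅ — both open, so U is clopen.
Only trivial clopens (∅ and X) exist, so (X, τ) is connected.
Compute connected components by grouping points that agree on all clopens:
  component: {x1, x2, x3, x4, x5, x6}


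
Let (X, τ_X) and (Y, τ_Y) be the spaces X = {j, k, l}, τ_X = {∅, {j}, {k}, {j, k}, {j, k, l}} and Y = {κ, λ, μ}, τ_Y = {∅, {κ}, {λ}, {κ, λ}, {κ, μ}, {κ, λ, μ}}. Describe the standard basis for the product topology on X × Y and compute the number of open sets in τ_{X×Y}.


Basis B = {∅ × ∅, {j} × {κ}, {j} × {λ}, {k} × {κ}, {k} × {λ}, {j} × {κ, λ}, {j} × {κ, μ}, {j, k} × {κ}, {j, k} × {λ}, {k} × {κ, λ}, {k} × {κ, μ}, {j} × {κ, λ, μ}, {j, k, l} × {κ}, {j, k, l} × {λ}, {k} × {κ, λ, μ}, {j, k} × {κ, λ}, {j, k} × {κ, μ}, {j, k} × {κ, λ, μ}, {j, k, l} × {κ, λ}, {j, k, l} × {κ, μ}, {j, k, l} × {κ, λ, μ}}; |τ_{X×Y}| = 70.

Enumerate products U × V with U ∈ τ_X, V ∈ τ_Y (deduplicated):
  ∅ × ∅ = {} (∅)
  {j} × {κ} = {(j,κ)}
  {j} × {λ} = {(j,λ)}
  {k} × {κ} = {(k,κ)}
  {k} × {λ} = {(k,λ)}
  {j} × {κ, λ} = {(j,κ), (j,λ)}
  {j} × {κ, μ} = {(j,κ), (j,μ)}
  {j, k} × {κ} = {(j,κ), (k,κ)}
  {j, k} × {λ} = {(j,λ), (k,λ)}
  {k} × {κ, λ} = {(k,κ), (k,λ)}
  {k} × {κ, μ} = {(k,κ), (k,μ)}
  {j} × {κ, λ, μ} = {(j,κ), (j,λ), (j,μ)}
  {j, k, l} × {κ} = {(j,κ), (k,κ), (l,κ)}
  {j, k, l} × {λ} = {(j,λ), (k,λ), (l,λ)}
  {k} × {κ, λ, μ} = {(k,κ), (k,λ), (k,μ)}
  {j, k} × {κ, λ} = {(j,κ), (j,λ), (k,κ), (k,λ)}
  {j, k} × {κ, μ} = {(j,κ), (j,μ), (k,κ), (k,μ)}
  {j, k} × {κ, λ, μ} = {(j,κ), (j,λ), (j,μ), (k,κ), (k,λ), (k,μ)}
  {j, k, l} × {κ, λ} = {(j,κ), (j,λ), (k,κ), (k,λ), (l,κ), (l,λ)}
  {j, k, l} × {κ, μ} = {(j,κ), (j,μ), (k,κ), (k,μ), (l,κ), (l,μ)}
  {j, k, l} × {κ, λ, μ} = {(j,κ), (j,λ), (j,μ), (k,κ), (k,λ), (k,μ), (l,κ), (l,λ), (l,μ)}
These 21 distinct sets form the basis B.
Close under arbitrary unions to get τ_{X×Y}; counting gives |τ_{X×Y}| = 70.


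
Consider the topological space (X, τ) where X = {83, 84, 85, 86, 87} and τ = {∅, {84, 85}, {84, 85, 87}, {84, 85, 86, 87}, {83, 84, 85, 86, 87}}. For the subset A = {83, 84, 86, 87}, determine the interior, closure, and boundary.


int(A) = ∅, cl(A) = {83, 84, 85, 86, 87}, ∂A = {83, 84, 85, 86, 87}.

Closed sets in (X, τ) are complements of opens:
  closed(X, τ) = {∅, {83}, {83, 86}, {83, 86, 87}, {83, 84, 85, 86, 87}}.
int(A) = ⋃ {U ∈ τ : U ⊆ A}. Opens contained in A: ∅.
Taking the union of these: int(A) = ∅.
cl(A) = ⋂ {C closed : A ⊆ C}. Closed sets containing A: {83, 84, 85, 86, 87}.
Intersecting these: cl(A) = {83, 84, 85, 86, 87}.
∂A = cl(A) ∖ int(A) = {83, 84, 85, 86, 87} ∖ ∅ = {83, 84, 85, 86, 87}.


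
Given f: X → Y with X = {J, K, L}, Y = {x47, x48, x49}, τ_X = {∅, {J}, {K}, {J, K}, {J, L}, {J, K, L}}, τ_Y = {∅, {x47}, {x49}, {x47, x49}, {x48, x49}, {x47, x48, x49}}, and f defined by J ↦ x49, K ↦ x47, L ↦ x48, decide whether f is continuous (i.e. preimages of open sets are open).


f IS continuous.

Compute f^{-1}(U) for each U ∈ τ_Y:
  U = ∅: f^{-1}(U) = ∅ ∈ τ_X ✓.
  U = {x47}: f^{-1}(U) = {K} ∈ τ_X ✓.
  U = {x49}: f^{-1}(U) = {J} ∈ τ_X ✓.
  U = {x47, x49}: f^{-1}(U) = {J, K} ∈ τ_X ✓.
  U = {x48, x49}: f^{-1}(U) = {J, L} ∈ τ_X ✓.
  U = {x47, x48, x49}: f^{-1}(U) = {J, K, L} ∈ τ_X ✓.
Every preimage lies in τ_X, so f IS continuous.


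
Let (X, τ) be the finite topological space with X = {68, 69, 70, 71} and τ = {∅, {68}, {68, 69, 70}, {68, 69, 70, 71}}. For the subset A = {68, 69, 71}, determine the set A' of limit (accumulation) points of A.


A' = {69, 70, 71}

For each x ∈ X, list the open sets U ∈ τ with x ∈ U, then check whether U ∩ (A ∖ {x}) ≠ ∅ for every such U.
  x = 68: open {68} ∋ x has {68} ∩ (A ∖ {68}) = ∅, so x is NOT a limit point.
  x = 69: opens ∋ x are {68, 69, 70}, {68, 69, 70, 71}; each meets A ∖ {69}, so x IS a limit point.
  x = 70: opens ∋ x are {68, 69, 70}, {68, 69, 70, 71}; each meets A ∖ {70}, so x IS a limit point.
  x = 71: opens ∋ x are {68, 69, 70, 71}; each meets A ∖ {71}, so x IS a limit point.
Collecting: A' = {69, 70, 71}.


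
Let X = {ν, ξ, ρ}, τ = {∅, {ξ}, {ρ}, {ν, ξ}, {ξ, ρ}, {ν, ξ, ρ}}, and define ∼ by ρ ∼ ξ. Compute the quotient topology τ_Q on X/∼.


X/∼ = {[ν], [ξ=ρ]}; |τ_Q| = 3.

Equivalence classes: [ν], [ξ=ρ].
Quotient map π: X → X/∼ sends ν ↦ [ν], ξ ↦ [ξ=ρ], ρ ↦ [ξ=ρ].
For each subset V ⊆ X/∼, compute π^{-1}(V) ⊆ X and check whether π^{-1}(V) ∈ τ. V is open in τ_Q iff π^{-1}(V) ∈ τ.
  V = {}: π^{-1}(V) = ∅ ∈ τ ✓.
  V = {[ν]}: π^{-1}(V) = {ν} ∉ τ ✗.
  V = {[ξ=ρ]}: π^{-1}(V) = {ξ, ρ} ∈ τ ✓.
  V = {[ν], [ξ=ρ]}: π^{-1}(V) = {ν, ξ, ρ} ∈ τ ✓.
Open sets in the quotient: τ_Q = {{}, {[ξ=ρ]}, {[ν], [ξ=ρ]}} (3 elements).


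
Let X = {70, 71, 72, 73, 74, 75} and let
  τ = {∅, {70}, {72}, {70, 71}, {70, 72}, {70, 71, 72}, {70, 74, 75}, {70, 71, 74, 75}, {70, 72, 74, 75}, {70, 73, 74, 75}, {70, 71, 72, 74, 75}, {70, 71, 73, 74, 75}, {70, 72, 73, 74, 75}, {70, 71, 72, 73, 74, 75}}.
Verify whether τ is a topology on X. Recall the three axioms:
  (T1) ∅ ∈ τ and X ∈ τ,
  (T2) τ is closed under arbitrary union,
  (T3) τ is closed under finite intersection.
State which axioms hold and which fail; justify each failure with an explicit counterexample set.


τ IS a topology on X.

Axiom (T1): ∅ ∈ τ? Yes; X ∈ τ? Yes.
Axiom (T2/T3): check pairwise unions and intersections of members of τ.
All pairwise intersections and unions checked — each lies in τ. Therefore τ satisfies (T1), (T2), (T3): it IS a topology on X.


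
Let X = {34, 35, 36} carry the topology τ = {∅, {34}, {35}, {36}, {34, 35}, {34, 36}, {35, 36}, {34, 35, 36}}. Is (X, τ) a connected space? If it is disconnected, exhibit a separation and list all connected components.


(X, τ) is disconnected; components = [{34}, {35}, {36}].

Find clopen sets (U ∈ τ with X ∖ U ∈ τ):
  U = ∅, X ∖ U = {34, 35, 36} — both open, so U is clopen.
  U = {34}, X ∖ U = {35, 36} — both open, so U is clopen.
  U = {35}, X ∖ U = {34, 36} — both open, so U is clopen.
  U = {36}, X ∖ U = {34, 35} — both open, so U is clopen.
  U = {34, 35}, X ∖ U = {36} — both open, so U is clopen.
  U = {34, 36}, X ∖ U = {35} — both open, so U is clopen.
  U = {35, 36}, X ∖ U = {34} — both open, so U is clopen.
  U = {34, 35, 36}, X ∖ U = ∅ — both open, so U is clopen.
Nontrivial clopen(s) exist: e.g. {34, 36}. So (X, τ) is disconnected.
Compute connected components by grouping points that agree on all clopens:
  component: {34}
  component: {35}
  component: {36}


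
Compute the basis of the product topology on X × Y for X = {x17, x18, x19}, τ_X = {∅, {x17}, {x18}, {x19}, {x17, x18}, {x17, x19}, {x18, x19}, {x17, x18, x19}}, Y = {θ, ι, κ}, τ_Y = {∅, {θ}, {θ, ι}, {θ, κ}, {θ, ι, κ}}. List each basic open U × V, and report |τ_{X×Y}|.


Basis B = {∅ × ∅, {x17} × {θ}, {x18} × {θ}, {x19} × {θ}, {x17} × {θ, ι}, {x17} × {θ, κ}, {x17, x18} × {θ}, {x17, x19} × {θ}, {x18} × {θ, ι}, {x18} × {θ, κ}, {x18, x19} × {θ}, {x19} × {θ, ι}, {x19} × {θ, κ}, {x17} × {θ, ι, κ}, {x17, x18, x19} × {θ}, {x18} × {θ, ι, κ}, {x19} × {θ, ι, κ}, {x17, x18} × {θ, ι}, {x17, x19} × {θ, ι}, {x17, x18} × {θ, κ}, {x17, x19} × {θ, κ}, {x18, x19} × {θ, ι}, {x18, x19} × {θ, κ}, {x17, x18} × {θ, ι, κ}, {x17, x19} × {θ, ι, κ}, {x17, x18, x19} × {θ, ι}, {x17, x18, x19} × {θ, κ}, {x18, x19} × {θ, ι, κ}, {x17, x18, x19} × {θ, ι, κ}}; |τ_{X×Y}| = 125.

Enumerate products U × V with U ∈ τ_X, V ∈ τ_Y (deduplicated):
  ∅ × ∅ = {} (∅)
  {x17} × {θ} = {(x17,θ)}
  {x18} × {θ} = {(x18,θ)}
  {x19} × {θ} = {(x19,θ)}
  {x17} × {θ, ι} = {(x17,θ), (x17,ι)}
  {x17} × {θ, κ} = {(x17,θ), (x17,κ)}
  {x17, x18} × {θ} = {(x17,θ), (x18,θ)}
  {x17, x19} × {θ} = {(x17,θ), (x19,θ)}
  {x18} × {θ, ι} = {(x18,θ), (x18,ι)}
  {x18} × {θ, κ} = {(x18,θ), (x18,κ)}
  {x18, x19} × {θ} = {(x18,θ), (x19,θ)}
  {x19} × {θ, ι} = {(x19,θ), (x19,ι)}
  {x19} × {θ, κ} = {(x19,θ), (x19,κ)}
  {x17} × {θ, ι, κ} = {(x17,θ), (x17,ι), (x17,κ)}
  {x17, x18, x19} × {θ} = {(x17,θ), (x18,θ), (x19,θ)}
  {x18} × {θ, ι, κ} = {(x18,θ), (x18,ι), (x18,κ)}
  {x19} × {θ, ι, κ} = {(x19,θ), (x19,ι), (x19,κ)}
  {x17, x18} × {θ, ι} = {(x17,θ), (x17,ι), (x18,θ), (x18,ι)}
  {x17, x19} × {θ, ι} = {(x17,θ), (x17,ι), (x19,θ), (x19,ι)}
  {x17, x18} × {θ, κ} = {(x17,θ), (x17,κ), (x18,θ), (x18,κ)}
  {x17, x19} × {θ, κ} = {(x17,θ), (x17,κ), (x19,θ), (x19,κ)}
  {x18, x19} × {θ, ι} = {(x18,θ), (x18,ι), (x19,θ), (x19,ι)}
  {x18, x19} × {θ, κ} = {(x18,θ), (x18,κ), (x19,θ), (x19,κ)}
  {x17, x18} × {θ, ι, κ} = {(x17,θ), (x17,ι), (x17,κ), (x18,θ), (x18,ι), (x18,κ)}
  {x17, x19} × {θ, ι, κ} = {(x17,θ), (x17,ι), (x17,κ), (x19,θ), (x19,ι), (x19,κ)}
  {x17, x18, x19} × {θ, ι} = {(x17,θ), (x17,ι), (x18,θ), (x18,ι), (x19,θ), (x19,ι)}
  {x17, x18, x19} × {θ, κ} = {(x17,θ), (x17,κ), (x18,θ), (x18,κ), (x19,θ), (x19,κ)}
  {x18, x19} × {θ, ι, κ} = {(x18,θ), (x18,ι), (x18,κ), (x19,θ), (x19,ι), (x19,κ)}
  {x17, x18, x19} × {θ, ι, κ} = {(x17,θ), (x17,ι), (x17,κ), (x18,θ), (x18,ι), (x18,κ), (x19,θ), (x19,ι), (x19,κ)}
These 29 distinct sets form the basis B.
Close under arbitrary unions to get τ_{X×Y}; counting gives |τ_{X×Y}| = 125.


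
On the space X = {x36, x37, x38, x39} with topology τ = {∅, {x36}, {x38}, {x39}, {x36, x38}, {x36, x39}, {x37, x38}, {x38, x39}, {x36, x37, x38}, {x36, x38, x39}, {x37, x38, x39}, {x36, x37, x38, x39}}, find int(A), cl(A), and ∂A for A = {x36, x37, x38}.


int(A) = {x36, x37, x38}, cl(A) = {x36, x37, x38}, ∂A = ∅.

Closed sets in (X, τ) are complements of opens:
  closed(X, τ) = {∅, {x36}, {x37}, {x39}, {x36, x37}, {x36, x39}, {x37, x38}, {x37, x39}, {x36, x37, x38}, {x36, x37, x39}, {x37, x38, x39}, {x36, x37, x38, x39}}.
int(A) = ⋃ {U ∈ τ : U ⊆ A}. Opens contained in A: ∅, {x36}, {x38}, {x36, x38}, {x37, x38}, {x36, x37, x38}.
Taking the union of these: int(A) = {x36, x37, x38}.
cl(A) = ⋂ {C closed : A ⊆ C}. Closed sets containing A: {x36, x37, x38}, {x36, x37, x38, x39}.
Intersecting these: cl(A) = {x36, x37, x38}.
∂A = cl(A) ∖ int(A) = {x36, x37, x38} ∖ {x36, x37, x38} = ∅.


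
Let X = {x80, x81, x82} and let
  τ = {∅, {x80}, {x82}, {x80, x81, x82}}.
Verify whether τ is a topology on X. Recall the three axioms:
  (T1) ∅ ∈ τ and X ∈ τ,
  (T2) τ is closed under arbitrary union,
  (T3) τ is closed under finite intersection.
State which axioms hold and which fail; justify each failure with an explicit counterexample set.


τ is NOT a topology on X.

Axiom (T1): ∅ ∈ τ? Yes; X ∈ τ? Yes.
Axiom (T2/T3): check pairwise unions and intersections of members of τ.
Counterexample for (T2): {x80} ∪ {x82} = {x80, x82} ∉ τ. Therefore τ is NOT a topology.


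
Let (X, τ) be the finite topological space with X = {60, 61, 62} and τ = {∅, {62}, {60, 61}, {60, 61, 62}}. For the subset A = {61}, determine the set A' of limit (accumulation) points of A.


A' = {60}

For each x ∈ X, list the open sets U ∈ τ with x ∈ U, then check whether U ∩ (A ∖ {x}) ≠ ∅ for every such U.
  x = 60: opens ∋ x are {60, 61}, {60, 61, 62}; each meets A ∖ {60}, so x IS a limit point.
  x = 61: open {60, 61} ∋ x has {60, 61} ∩ (A ∖ {61}) = ∅, so x is NOT a limit point.
  x = 62: open {62} ∋ x has {62} ∩ (A ∖ {62}) = ∅, so x is NOT a limit point.
Collecting: A' = {60}.


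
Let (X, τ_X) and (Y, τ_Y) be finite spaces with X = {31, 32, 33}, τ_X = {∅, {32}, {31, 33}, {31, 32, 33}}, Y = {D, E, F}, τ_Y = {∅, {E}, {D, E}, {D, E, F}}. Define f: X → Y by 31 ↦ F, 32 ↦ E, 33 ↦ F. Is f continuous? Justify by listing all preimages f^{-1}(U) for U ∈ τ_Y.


f IS continuous.

Compute f^{-1}(U) for each U ∈ τ_Y:
  U = ∅: f^{-1}(U) = ∅ ∈ τ_X ✓.
  U = {E}: f^{-1}(U) = {32} ∈ τ_X ✓.
  U = {D, E}: f^{-1}(U) = {32} ∈ τ_X ✓.
  U = {D, E, F}: f^{-1}(U) = {31, 32, 33} ∈ τ_X ✓.
Every preimage lies in τ_X, so f IS continuous.


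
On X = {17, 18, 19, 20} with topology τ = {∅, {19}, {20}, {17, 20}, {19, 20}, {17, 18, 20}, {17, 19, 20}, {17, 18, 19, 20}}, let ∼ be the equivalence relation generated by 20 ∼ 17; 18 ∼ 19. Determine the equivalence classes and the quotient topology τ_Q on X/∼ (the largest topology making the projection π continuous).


X/∼ = {[17=20], [18=19]}; |τ_Q| = 3.

Equivalence classes: [17=20], [18=19].
Quotient map π: X → X/∼ sends 17 ↦ [17=20], 18 ↦ [18=19], 19 ↦ [18=19], 20 ↦ [17=20].
For each subset V ⊆ X/∼, compute π^{-1}(V) ⊆ X and check whether π^{-1}(V) ∈ τ. V is open in τ_Q iff π^{-1}(V) ∈ τ.
  V = {}: π^{-1}(V) = ∅ ∈ τ ✓.
  V = {[17=20]}: π^{-1}(V) = {17, 20} ∈ τ ✓.
  V = {[18=19]}: π^{-1}(V) = {18, 19} ∉ τ ✗.
  V = {[17=20], [18=19]}: π^{-1}(V) = {17, 18, 19, 20} ∈ τ ✓.
Open sets in the quotient: τ_Q = {{}, {[17=20]}, {[17=20], [18=19]}} (3 elements).


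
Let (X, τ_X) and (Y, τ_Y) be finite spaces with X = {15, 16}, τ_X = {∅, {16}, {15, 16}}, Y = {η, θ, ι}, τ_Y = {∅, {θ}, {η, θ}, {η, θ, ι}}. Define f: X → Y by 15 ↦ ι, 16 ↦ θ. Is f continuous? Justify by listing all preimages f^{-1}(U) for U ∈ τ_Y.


f IS continuous.

Compute f^{-1}(U) for each U ∈ τ_Y:
  U = ∅: f^{-1}(U) = ∅ ∈ τ_X ✓.
  U = {θ}: f^{-1}(U) = {16} ∈ τ_X ✓.
  U = {η, θ}: f^{-1}(U) = {16} ∈ τ_X ✓.
  U = {η, θ, ι}: f^{-1}(U) = {15, 16} ∈ τ_X ✓.
Every preimage lies in τ_X, so f IS continuous.


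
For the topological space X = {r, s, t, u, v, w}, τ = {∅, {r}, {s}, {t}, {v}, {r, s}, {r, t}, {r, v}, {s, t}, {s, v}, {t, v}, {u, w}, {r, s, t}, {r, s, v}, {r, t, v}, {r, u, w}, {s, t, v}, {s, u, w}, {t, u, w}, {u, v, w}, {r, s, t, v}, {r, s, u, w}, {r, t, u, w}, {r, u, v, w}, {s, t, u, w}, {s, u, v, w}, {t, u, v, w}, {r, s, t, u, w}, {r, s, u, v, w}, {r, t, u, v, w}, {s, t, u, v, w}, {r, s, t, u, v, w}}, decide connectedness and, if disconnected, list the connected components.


(X, τ) is disconnected; components = [{r}, {s}, {t}, {v}, {u, w}].

Find clopen sets (U ∈ τ with X ∖ U ∈ τ):
  U = ∅, X ∖ U = {r, s, t, u, v, w} — both open, so U is clopen.
  U = {r}, X ∖ U = {s, t, u, v, w} — both open, so U is clopen.
  U = {s}, X ∖ U = {r, t, u, v, w} — both open, so U is clopen.
  U = {t}, X ∖ U = {r, s, u, v, w} — both open, so U is clopen.
  U = {v}, X ∖ U = {r, s, t, u, w} — both open, so U is clopen.
  U = {r, s}, X ∖ U = {t, u, v, w} — both open, so U is clopen.
  U = {r, t}, X ∖ U = {s, u, v, w} — both open, so U is clopen.
  U = {r, v}, X ∖ U = {s, t, u, w} — both open, so U is clopen.
  U = {s, t}, X ∖ U = {r, u, v, w} — both open, so U is clopen.
  U = {s, v}, X ∖ U = {r, t, u, w} — both open, so U is clopen.
  U = {t, v}, X ∖ U = {r, s, u, w} — both open, so U is clopen.
  U = {u, w}, X ∖ U = {r, s, t, v} — both open, so U is clopen.
  U = {r, s, t}, X ∖ U = {u, v, w} — both open, so U is clopen.
  U = {r, s, v}, X ∖ U = {t, u, w} — both open, so U is clopen.
  U = {r, t, v}, X ∖ U = {s, u, w} — both open, so U is clopen.
  U = {r, u, w}, X ∖ U = {s, t, v} — both open, so U is clopen.
  U = {s, t, v}, X ∖ U = {r, u, w} — both open, so U is clopen.
  U = {s, u, w}, X ∖ U = {r, t, v} — both open, so U is clopen.
  U = {t, u, w}, X ∖ U = {r, s, v} — both open, so U is clopen.
  U = {u, v, w}, X ∖ U = {r, s, t} — both open, so U is clopen.
  U = {r, s, t, v}, X ∖ U = {u, w} — both open, so U is clopen.
  U = {r, s, u, w}, X ∖ U = {t, v} — both open, so U is clopen.
  U = {r, t, u, w}, X ∖ U = {s, v} — both open, so U is clopen.
  U = {r, u, v, w}, X ∖ U = {s, t} — both open, so U is clopen.
  U = {s, t, u, w}, X ∖ U = {r, v} — both open, so U is clopen.
  U = {s, u, v, w}, X ∖ U = {r, t} — both open, so U is clopen.
  U = {t, u, v, w}, X ∖ U = {r, s} — both open, so U is clopen.
  U = {r, s, t, u, w}, X ∖ U = {v} — both open, so U is clopen.
  U = {r, s, u, v, w}, X ∖ U = {t} — both open, so U is clopen.
  U = {r, t, u, v, w}, X ∖ U = {s} — both open, so U is clopen.
  U = {s, t, u, v, w}, X ∖ U = {r} — both open, so U is clopen.
  U = {r, s, t, u, v, w}, X ∖ U = ∅ — both open, so U is clopen.
Nontrivial clopen(s) exist: e.g. {t}. So (X, τ) is disconnected.
Compute connected components by grouping points that agree on all clopens:
  component: {r}
  component: {s}
  component: {t}
  component: {v}
  component: {u, w}


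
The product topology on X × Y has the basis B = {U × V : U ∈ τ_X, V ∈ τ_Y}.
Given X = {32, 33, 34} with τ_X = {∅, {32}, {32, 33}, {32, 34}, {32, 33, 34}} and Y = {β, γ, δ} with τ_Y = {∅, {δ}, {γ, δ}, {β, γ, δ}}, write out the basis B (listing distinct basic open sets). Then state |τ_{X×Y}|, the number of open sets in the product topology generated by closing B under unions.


Basis B = {∅ × ∅, {32} × {δ}, {32} × {γ, δ}, {32, 33} × {δ}, {32, 34} × {δ}, {32} × {β, γ, δ}, {32, 33, 34} × {δ}, {32, 33} × {γ, δ}, {32, 34} × {γ, δ}, {32, 33} × {β, γ, δ}, {32, 34} × {β, γ, δ}, {32, 33, 34} × {γ, δ}, {32, 33, 34} × {β, γ, δ}}; |τ_{X×Y}| = 30.

Enumerate products U × V with U ∈ τ_X, V ∈ τ_Y (deduplicated):
  ∅ × ∅ = {} (∅)
  {32} × {δ} = {(32,δ)}
  {32} × {γ, δ} = {(32,γ), (32,δ)}
  {32, 33} × {δ} = {(32,δ), (33,δ)}
  {32, 34} × {δ} = {(32,δ), (34,δ)}
  {32} × {β, γ, δ} = {(32,β), (32,γ), (32,δ)}
  {32, 33, 34} × {δ} = {(32,δ), (33,δ), (34,δ)}
  {32, 33} × {γ, δ} = {(32,γ), (32,δ), (33,γ), (33,δ)}
  {32, 34} × {γ, δ} = {(32,γ), (32,δ), (34,γ), (34,δ)}
  {32, 33} × {β, γ, δ} = {(32,β), (32,γ), (32,δ), (33,β), (33,γ), (33,δ)}
  {32, 34} × {β, γ, δ} = {(32,β), (32,γ), (32,δ), (34,β), (34,γ), (34,δ)}
  {32, 33, 34} × {γ, δ} = {(32,γ), (32,δ), (33,γ), (33,δ), (34,γ), (34,δ)}
  {32, 33, 34} × {β, γ, δ} = {(32,β), (32,γ), (32,δ), (33,β), (33,γ), (33,δ), (34,β), (34,γ), (34,δ)}
These 13 distinct sets form the basis B.
Close under arbitrary unions to get τ_{X×Y}; counting gives |τ_{X×Y}| = 30.


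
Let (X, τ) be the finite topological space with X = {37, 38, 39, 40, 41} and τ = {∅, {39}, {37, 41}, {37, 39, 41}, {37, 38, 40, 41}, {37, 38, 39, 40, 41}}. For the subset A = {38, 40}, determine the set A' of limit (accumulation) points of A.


A' = {38, 40}

For each x ∈ X, list the open sets U ∈ τ with x ∈ U, then check whether U ∩ (A ∖ {x}) ≠ ∅ for every such U.
  x = 37: open {37, 41} ∋ x has {37, 41} ∩ (A ∖ {37}) = ∅, so x is NOT a limit point.
  x = 38: opens ∋ x are {37, 38, 40, 41}, {37, 38, 39, 40, 41}; each meets A ∖ {38}, so x IS a limit point.
  x = 39: open {39} ∋ x has {39} ∩ (A ∖ {39}) = ∅, so x is NOT a limit point.
  x = 40: opens ∋ x are {37, 38, 40, 41}, {37, 38, 39, 40, 41}; each meets A ∖ {40}, so x IS a limit point.
  x = 41: open {37, 41} ∋ x has {37, 41} ∩ (A ∖ {41}) = ∅, so x is NOT a limit point.
Collecting: A' = {38, 40}.


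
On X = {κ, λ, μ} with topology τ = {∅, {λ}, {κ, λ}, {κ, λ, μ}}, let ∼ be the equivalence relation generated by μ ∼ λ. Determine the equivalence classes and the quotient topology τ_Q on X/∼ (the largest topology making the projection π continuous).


X/∼ = {[κ], [λ=μ]}; |τ_Q| = 2.

Equivalence classes: [κ], [λ=μ].
Quotient map π: X → X/∼ sends κ ↦ [κ], λ ↦ [λ=μ], μ ↦ [λ=μ].
For each subset V ⊆ X/∼, compute π^{-1}(V) ⊆ X and check whether π^{-1}(V) ∈ τ. V is open in τ_Q iff π^{-1}(V) ∈ τ.
  V = {}: π^{-1}(V) = ∅ ∈ τ ✓.
  V = {[κ]}: π^{-1}(V) = {κ} ∉ τ ✗.
  V = {[λ=μ]}: π^{-1}(V) = {λ, μ} ∉ τ ✗.
  V = {[κ], [λ=μ]}: π^{-1}(V) = {κ, λ, μ} ∈ τ ✓.
Open sets in the quotient: τ_Q = {{}, {[κ], [λ=μ]}} (2 elements).


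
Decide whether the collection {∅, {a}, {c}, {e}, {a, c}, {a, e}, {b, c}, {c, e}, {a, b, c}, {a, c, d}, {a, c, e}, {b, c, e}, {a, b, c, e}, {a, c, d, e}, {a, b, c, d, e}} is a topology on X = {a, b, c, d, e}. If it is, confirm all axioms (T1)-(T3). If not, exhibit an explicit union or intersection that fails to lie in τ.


τ is NOT a topology on X.

Axiom (T1): ∅ ∈ τ? Yes; X ∈ τ? Yes.
Axiom (T2/T3): check pairwise unions and intersections of members of τ.
Counterexample for (T2): {b, c} ∪ {a, c, d} = {a, b, c, d} ∉ τ. Therefore τ is NOT a topology.


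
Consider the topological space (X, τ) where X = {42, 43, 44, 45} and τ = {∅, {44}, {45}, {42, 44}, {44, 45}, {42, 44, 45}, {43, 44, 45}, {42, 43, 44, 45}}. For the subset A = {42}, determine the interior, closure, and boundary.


int(A) = ∅, cl(A) = {42}, ∂A = {42}.

Closed sets in (X, τ) are complements of opens:
  closed(X, τ) = {∅, {42}, {43}, {42, 43}, {43, 45}, {42, 43, 44}, {42, 43, 45}, {42, 43, 44, 45}}.
int(A) = ⋃ {U ∈ τ : U ⊆ A}. Opens contained in A: ∅.
Taking the union of these: int(A) = ∅.
cl(A) = ⋂ {C closed : A ⊆ C}. Closed sets containing A: {42}, {42, 43}, {42, 43, 44}, {42, 43, 45}, {42, 43, 44, 45}.
Intersecting these: cl(A) = {42}.
∂A = cl(A) ∖ int(A) = {42} ∖ ∅ = {42}.


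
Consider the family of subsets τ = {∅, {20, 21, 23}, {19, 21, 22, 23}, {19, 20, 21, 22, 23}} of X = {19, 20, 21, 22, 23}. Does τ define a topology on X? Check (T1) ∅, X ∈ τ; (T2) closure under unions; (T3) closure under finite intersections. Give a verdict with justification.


τ is NOT a topology on X.

Axiom (T1): ∅ ∈ τ? Yes; X ∈ τ? Yes.
Axiom (T2/T3): check pairwise unions and intersections of members of τ.
Counterexample for (T3): {20, 21, 23} ∩ {19, 21, 22, 23} = {21, 23} ∉ τ. Therefore τ is NOT a topology.


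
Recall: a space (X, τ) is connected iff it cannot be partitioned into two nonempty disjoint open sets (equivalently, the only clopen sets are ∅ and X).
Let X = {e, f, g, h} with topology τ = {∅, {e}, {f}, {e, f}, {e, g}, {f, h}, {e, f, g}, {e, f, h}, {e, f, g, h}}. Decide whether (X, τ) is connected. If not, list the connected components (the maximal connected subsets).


(X, τ) is disconnected; components = [{e, g}, {f, h}].

Find clopen sets (U ∈ τ with X ∖ U ∈ τ):
  U = ∅, X ∖ U = {e, f, g, h} — both open, so U is clopen.
  U = {e, g}, X ∖ U = {f, h} — both open, so U is clopen.
  U = {f, h}, X ∖ U = {e, g} — both open, so U is clopen.
  U = {e, f, g, h}, X ∖ U = ∅ — both open, so U is clopen.
Nontrivial clopen(s) exist: e.g. {e, g}. So (X, τ) is disconnected.
Compute connected components by grouping points that agree on all clopens:
  component: {e, g}
  component: {f, h}


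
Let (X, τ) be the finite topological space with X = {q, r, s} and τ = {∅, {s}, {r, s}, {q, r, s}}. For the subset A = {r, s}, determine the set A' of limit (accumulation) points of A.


A' = {q, r}

For each x ∈ X, list the open sets U ∈ τ with x ∈ U, then check whether U ∩ (A ∖ {x}) ≠ ∅ for every such U.
  x = q: opens ∋ x are {q, r, s}; each meets A ∖ {q}, so x IS a limit point.
  x = r: opens ∋ x are {r, s}, {q, r, s}; each meets A ∖ {r}, so x IS a limit point.
  x = s: open {s} ∋ x has {s} ∩ (A ∖ {s}) = ∅, so x is NOT a limit point.
Collecting: A' = {q, r}.


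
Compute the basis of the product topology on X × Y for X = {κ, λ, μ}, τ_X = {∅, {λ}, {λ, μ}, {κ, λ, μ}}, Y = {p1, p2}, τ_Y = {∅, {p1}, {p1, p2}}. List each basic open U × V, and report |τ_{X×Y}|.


Basis B = {∅ × ∅, {λ} × {p1}, {λ} × {p1, p2}, {λ, μ} × {p1}, {κ, λ, μ} × {p1}, {λ, μ} × {p1, p2}, {κ, λ, μ} × {p1, p2}}; |τ_{X×Y}| = 10.

Enumerate products U × V with U ∈ τ_X, V ∈ τ_Y (deduplicated):
  ∅ × ∅ = {} (∅)
  {λ} × {p1} = {(λ,p1)}
  {λ} × {p1, p2} = {(λ,p1), (λ,p2)}
  {λ, μ} × {p1} = {(λ,p1), (μ,p1)}
  {κ, λ, μ} × {p1} = {(κ,p1), (λ,p1), (μ,p1)}
  {λ, μ} × {p1, p2} = {(λ,p1), (λ,p2), (μ,p1), (μ,p2)}
  {κ, λ, μ} × {p1, p2} = {(κ,p1), (κ,p2), (λ,p1), (λ,p2), (μ,p1), (μ,p2)}
These 7 distinct sets form the basis B.
Close under arbitrary unions to get τ_{X×Y}; counting gives |τ_{X×Y}| = 10.


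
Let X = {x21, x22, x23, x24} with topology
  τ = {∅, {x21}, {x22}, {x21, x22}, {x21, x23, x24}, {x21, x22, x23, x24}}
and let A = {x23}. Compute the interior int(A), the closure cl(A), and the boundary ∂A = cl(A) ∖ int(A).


int(A) = ∅, cl(A) = {x23, x24}, ∂A = {x23, x24}.

Closed sets in (X, τ) are complements of opens:
  closed(X, τ) = {∅, {x22}, {x23, x24}, {x21, x23, x24}, {x22, x23, x24}, {x21, x22, x23, x24}}.
int(A) = ⋃ {U ∈ τ : U ⊆ A}. Opens contained in A: ∅.
Taking the union of these: int(A) = ∅.
cl(A) = ⋂ {C closed : A ⊆ C}. Closed sets containing A: {x23, x24}, {x21, x23, x24}, {x22, x23, x24}, {x21, x22, x23, x24}.
Intersecting these: cl(A) = {x23, x24}.
∂A = cl(A) ∖ int(A) = {x23, x24} ∖ ∅ = {x23, x24}.


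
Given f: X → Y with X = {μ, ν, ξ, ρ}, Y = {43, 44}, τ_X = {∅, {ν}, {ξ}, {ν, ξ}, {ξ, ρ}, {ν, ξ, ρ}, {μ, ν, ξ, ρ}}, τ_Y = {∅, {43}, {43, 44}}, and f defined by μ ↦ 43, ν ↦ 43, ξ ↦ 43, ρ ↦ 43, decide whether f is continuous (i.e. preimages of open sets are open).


f IS continuous.

Compute f^{-1}(U) for each U ∈ τ_Y:
  U = ∅: f^{-1}(U) = ∅ ∈ τ_X ✓.
  U = {43}: f^{-1}(U) = {μ, ν, ξ, ρ} ∈ τ_X ✓.
  U = {43, 44}: f^{-1}(U) = {μ, ν, ξ, ρ} ∈ τ_X ✓.
Every preimage lies in τ_X, so f IS continuous.


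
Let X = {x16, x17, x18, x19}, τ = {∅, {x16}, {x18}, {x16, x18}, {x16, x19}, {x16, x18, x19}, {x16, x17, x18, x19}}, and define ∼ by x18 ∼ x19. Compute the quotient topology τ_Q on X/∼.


X/∼ = {[x16], [x17], [x18=x19]}; |τ_Q| = 4.

Equivalence classes: [x16], [x17], [x18=x19].
Quotient map π: X → X/∼ sends x16 ↦ [x16], x17 ↦ [x17], x18 ↦ [x18=x19], x19 ↦ [x18=x19].
For each subset V ⊆ X/∼, compute π^{-1}(V) ⊆ X and check whether π^{-1}(V) ∈ τ. V is open in τ_Q iff π^{-1}(V) ∈ τ.
  V = {}: π^{-1}(V) = ∅ ∈ τ ✓.
  V = {[x16]}: π^{-1}(V) = {x16} ∈ τ ✓.
  V = {[x17]}: π^{-1}(V) = {x17} ∉ τ ✗.
  V = {[x16], [x17]}: π^{-1}(V) = {x16, x17} ∉ τ ✗.
  V = {[x18=x19]}: π^{-1}(V) = {x18, x19} ∉ τ ✗.
  V = {[x16], [x18=x19]}: π^{-1}(V) = {x16, x18, x19} ∈ τ ✓.
  V = {[x17], [x18=x19]}: π^{-1}(V) = {x17, x18, x19} ∉ τ ✗.
  V = {[x16], [x17], [x18=x19]}: π^{-1}(V) = {x16, x17, x18, x19} ∈ τ ✓.
Open sets in the quotient: τ_Q = {{}, {[x16]}, {[x16], [x18=x19]}, {[x16], [x17], [x18=x19]}} (4 elements).


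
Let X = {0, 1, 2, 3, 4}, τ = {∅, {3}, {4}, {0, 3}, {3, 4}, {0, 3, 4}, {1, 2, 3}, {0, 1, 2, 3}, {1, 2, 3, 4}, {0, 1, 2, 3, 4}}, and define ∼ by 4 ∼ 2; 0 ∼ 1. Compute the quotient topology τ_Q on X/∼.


X/∼ = {[0=1], [2=4], [3]}; |τ_Q| = 3.

Equivalence classes: [0=1], [2=4], [3].
Quotient map π: X → X/∼ sends 0 ↦ [0=1], 1 ↦ [0=1], 2 ↦ [2=4], 3 ↦ [3], 4 ↦ [2=4].
For each subset V ⊆ X/∼, compute π^{-1}(V) ⊆ X and check whether π^{-1}(V) ∈ τ. V is open in τ_Q iff π^{-1}(V) ∈ τ.
  V = {}: π^{-1}(V) = ∅ ∈ τ ✓.
  V = {[0=1]}: π^{-1}(V) = {0, 1} ∉ τ ✗.
  V = {[2=4]}: π^{-1}(V) = {2, 4} ∉ τ ✗.
  V = {[0=1], [2=4]}: π^{-1}(V) = {0, 1, 2, 4} ∉ τ ✗.
  V = {[3]}: π^{-1}(V) = {3} ∈ τ ✓.
  V = {[0=1], [3]}: π^{-1}(V) = {0, 1, 3} ∉ τ ✗.
  V = {[2=4], [3]}: π^{-1}(V) = {2, 3, 4} ∉ τ ✗.
  V = {[0=1], [2=4], [3]}: π^{-1}(V) = {0, 1, 2, 3, 4} ∈ τ ✓.
Open sets in the quotient: τ_Q = {{}, {[3]}, {[0=1], [2=4], [3]}} (3 elements).


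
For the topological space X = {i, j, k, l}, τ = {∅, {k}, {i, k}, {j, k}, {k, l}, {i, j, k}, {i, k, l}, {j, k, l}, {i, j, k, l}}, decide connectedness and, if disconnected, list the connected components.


(X, τ) is connected.

Find clopen sets (U ∈ τ with X ∖ U ∈ τ):
  U = ∅, X ∖ U = {i, j, k, l} — both open, so U is clopen.
  U = {i, j, k, l}, X ∖ U = ∅ — both open, so U is clopen.
Only trivial clopens (∅ and X) exist, so (X, τ) is connected.
Compute connected components by grouping points that agree on all clopens:
  component: {i, j, k, l}


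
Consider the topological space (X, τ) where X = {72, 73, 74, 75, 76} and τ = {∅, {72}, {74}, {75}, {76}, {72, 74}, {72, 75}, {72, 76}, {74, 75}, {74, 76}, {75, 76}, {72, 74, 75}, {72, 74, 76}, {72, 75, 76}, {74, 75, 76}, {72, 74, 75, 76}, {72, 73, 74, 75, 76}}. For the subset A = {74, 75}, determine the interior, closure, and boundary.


int(A) = {74, 75}, cl(A) = {73, 74, 75}, ∂A = {73}.

Closed sets in (X, τ) are complements of opens:
  closed(X, τ) = {∅, {73}, {72, 73}, {73, 74}, {73, 75}, {73, 76}, {72, 73, 74}, {72, 73, 75}, {72, 73, 76}, {73, 74, 75}, {73, 74, 76}, {73, 75, 76}, {72, 73, 74, 75}, {72, 73, 74, 76}, {72, 73, 75, 76}, {73, 74, 75, 76}, {72, 73, 74, 75, 76}}.
int(A) = ⋃ {U ∈ τ : U ⊆ A}. Opens contained in A: ∅, {74}, {75}, {74, 75}.
Taking the union of these: int(A) = {74, 75}.
cl(A) = ⋂ {C closed : A ⊆ C}. Closed sets containing A: {73, 74, 75}, {72, 73, 74, 75}, {73, 74, 75, 76}, {72, 73, 74, 75, 76}.
Intersecting these: cl(A) = {73, 74, 75}.
∂A = cl(A) ∖ int(A) = {73, 74, 75} ∖ {74, 75} = {73}.


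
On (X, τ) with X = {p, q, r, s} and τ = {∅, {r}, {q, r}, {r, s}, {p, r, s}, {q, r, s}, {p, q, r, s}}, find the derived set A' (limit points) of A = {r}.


A' = {p, q, s}

For each x ∈ X, list the open sets U ∈ τ with x ∈ U, then check whether U ∩ (A ∖ {x}) ≠ ∅ for every such U.
  x = p: opens ∋ x are {p, r, s}, {p, q, r, s}; each meets A ∖ {p}, so x IS a limit point.
  x = q: opens ∋ x are {q, r}, {q, r, s}, {p, q, r, s}; each meets A ∖ {q}, so x IS a limit point.
  x = r: open {r} ∋ x has {r} ∩ (A ∖ {r}) = ∅, so x is NOT a limit point.
  x = s: opens ∋ x are {r, s}, {p, r, s}, {q, r, s}, {p, q, r, s}; each meets A ∖ {s}, so x IS a limit point.
Collecting: A' = {p, q, s}.


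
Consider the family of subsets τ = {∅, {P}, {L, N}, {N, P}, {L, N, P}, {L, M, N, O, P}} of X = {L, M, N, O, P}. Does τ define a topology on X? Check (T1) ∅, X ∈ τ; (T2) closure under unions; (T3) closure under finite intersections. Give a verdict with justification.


τ is NOT a topology on X.

Axiom (T1): ∅ ∈ τ? Yes; X ∈ τ? Yes.
Axiom (T2/T3): check pairwise unions and intersections of members of τ.
Counterexample for (T3): {L, N} ∩ {N, P} = {N} ∉ τ. Therefore τ is NOT a topology.


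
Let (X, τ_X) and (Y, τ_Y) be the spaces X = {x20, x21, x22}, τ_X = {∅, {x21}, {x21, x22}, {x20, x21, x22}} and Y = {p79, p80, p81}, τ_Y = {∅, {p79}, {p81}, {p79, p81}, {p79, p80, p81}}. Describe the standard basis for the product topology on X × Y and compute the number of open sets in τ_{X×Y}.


Basis B = {∅ × ∅, {x21} × {p79}, {x21} × {p81}, {x21} × {p79, p81}, {x21, x22} × {p79}, {x21, x22} × {p81}, {x20, x21, x22} × {p79}, {x20, x21, x22} × {p81}, {x21} × {p79, p80, p81}, {x21, x22} × {p79, p81}, {x20, x21, x22} × {p79, p81}, {x21, x22} × {p79, p80, p81}, {x20, x21, x22} × {p79, p80, p81}}; |τ_{X×Y}| = 30.

Enumerate products U × V with U ∈ τ_X, V ∈ τ_Y (deduplicated):
  ∅ × ∅ = {} (∅)
  {x21} × {p79} = {(x21,p79)}
  {x21} × {p81} = {(x21,p81)}
  {x21} × {p79, p81} = {(x21,p79), (x21,p81)}
  {x21, x22} × {p79} = {(x21,p79), (x22,p79)}
  {x21, x22} × {p81} = {(x21,p81), (x22,p81)}
  {x20, x21, x22} × {p79} = {(x20,p79), (x21,p79), (x22,p79)}
  {x20, x21, x22} × {p81} = {(x20,p81), (x21,p81), (x22,p81)}
  {x21} × {p79, p80, p81} = {(x21,p79), (x21,p80), (x21,p81)}
  {x21, x22} × {p79, p81} = {(x21,p79), (x21,p81), (x22,p79), (x22,p81)}
  {x20, x21, x22} × {p79, p81} = {(x20,p79), (x20,p81), (x21,p79), (x21,p81), (x22,p79), (x22,p81)}
  {x21, x22} × {p79, p80, p81} = {(x21,p79), (x21,p80), (x21,p81), (x22,p79), (x22,p80), (x22,p81)}
  {x20, x21, x22} × {p79, p80, p81} = {(x20,p79), (x20,p80), (x20,p81), (x21,p79), (x21,p80), (x21,p81), (x22,p79), (x22,p80), (x22,p81)}
These 13 distinct sets form the basis B.
Close under arbitrary unions to get τ_{X×Y}; counting gives |τ_{X×Y}| = 30.


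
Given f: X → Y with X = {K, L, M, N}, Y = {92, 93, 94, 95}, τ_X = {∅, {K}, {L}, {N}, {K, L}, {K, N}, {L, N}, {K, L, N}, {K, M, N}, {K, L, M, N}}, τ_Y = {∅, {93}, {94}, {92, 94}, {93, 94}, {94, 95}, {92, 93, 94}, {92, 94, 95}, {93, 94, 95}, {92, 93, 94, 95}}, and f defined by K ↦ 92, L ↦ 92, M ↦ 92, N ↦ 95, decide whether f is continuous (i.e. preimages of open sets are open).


f is NOT continuous.

Compute f^{-1}(U) for each U ∈ τ_Y:
  U = ∅: f^{-1}(U) = ∅ ∈ τ_X ✓.
  U = {93}: f^{-1}(U) = ∅ ∈ τ_X ✓.
  U = {94}: f^{-1}(U) = ∅ ∈ τ_X ✓.
  U = {92, 94}: f^{-1}(U) = {K, L, M} ∉ τ_X ✗.
  U = {93, 94}: f^{-1}(U) = ∅ ∈ τ_X ✓.
  U = {94, 95}: f^{-1}(U) = {N} ∈ τ_X ✓.
  U = {92, 93, 94}: f^{-1}(U) = {K, L, M} ∉ τ_X ✗.
  U = {92, 94, 95}: f^{-1}(U) = {K, L, M, N} ∈ τ_X ✓.
  U = {93, 94, 95}: f^{-1}(U) = {N} ∈ τ_X ✓.
  U = {92, 93, 94, 95}: f^{-1}(U) = {K, L, M, N} ∈ τ_X ✓.
Found U = {92, 94} with f^{-1}(U) = {K, L, M} not in τ_X. Therefore f is NOT continuous.


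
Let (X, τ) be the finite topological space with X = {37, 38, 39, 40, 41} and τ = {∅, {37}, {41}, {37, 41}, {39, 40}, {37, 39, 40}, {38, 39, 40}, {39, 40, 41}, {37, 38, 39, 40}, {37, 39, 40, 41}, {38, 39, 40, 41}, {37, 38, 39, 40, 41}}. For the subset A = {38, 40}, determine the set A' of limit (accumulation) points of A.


A' = {38, 39}

For each x ∈ X, list the open sets U ∈ τ with x ∈ U, then check whether U ∩ (A ∖ {x}) ≠ ∅ for every such U.
  x = 37: open {37} ∋ x has {37} ∩ (A ∖ {37}) = ∅, so x is NOT a limit point.
  x = 38: opens ∋ x are {38, 39, 40}, {37, 38, 39, 40}, {38, 39, 40, 41}, {37, 38, 39, 40, 41}; each meets A ∖ {38}, so x IS a limit point.
  x = 39: opens ∋ x are {39, 40}, {37, 39, 40}, {38, 39, 40}, {39, 40, 41}, {37, 38, 39, 40}, {37, 39, 40, 41}, {38, 39, 40, 41}, {37, 38, 39, 40, 41}; each meets A ∖ {39}, so x IS a limit point.
  x = 40: open {39, 40} ∋ x has {39, 40} ∩ (A ∖ {40}) = ∅, so x is NOT a limit point.
  x = 41: open {41} ∋ x has {41} ∩ (A ∖ {41}) = ∅, so x is NOT a limit point.
Collecting: A' = {38, 39}.


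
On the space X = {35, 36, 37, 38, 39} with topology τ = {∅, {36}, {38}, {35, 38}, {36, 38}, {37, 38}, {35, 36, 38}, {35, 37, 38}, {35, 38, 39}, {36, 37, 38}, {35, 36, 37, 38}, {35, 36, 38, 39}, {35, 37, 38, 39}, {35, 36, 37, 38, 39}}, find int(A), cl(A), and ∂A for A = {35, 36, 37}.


int(A) = {36}, cl(A) = {35, 36, 37, 39}, ∂A = {35, 37, 39}.

Closed sets in (X, τ) are complements of opens:
  closed(X, τ) = {∅, {36}, {37}, {39}, {35, 39}, {36, 37}, {36, 39}, {37, 39}, {35, 36, 39}, {35, 37, 39}, {36, 37, 39}, {35, 36, 37, 39}, {35, 37, 38, 39}, {35, 36, 37, 38, 39}}.
int(A) = ⋃ {U ∈ τ : U ⊆ A}. Opens contained in A: ∅, {36}.
Taking the union of these: int(A) = {36}.
cl(A) = ⋂ {C closed : A ⊆ C}. Closed sets containing A: {35, 36, 37, 39}, {35, 36, 37, 38, 39}.
Intersecting these: cl(A) = {35, 36, 37, 39}.
∂A = cl(A) ∖ int(A) = {35, 36, 37, 39} ∖ {36} = {35, 37, 39}.


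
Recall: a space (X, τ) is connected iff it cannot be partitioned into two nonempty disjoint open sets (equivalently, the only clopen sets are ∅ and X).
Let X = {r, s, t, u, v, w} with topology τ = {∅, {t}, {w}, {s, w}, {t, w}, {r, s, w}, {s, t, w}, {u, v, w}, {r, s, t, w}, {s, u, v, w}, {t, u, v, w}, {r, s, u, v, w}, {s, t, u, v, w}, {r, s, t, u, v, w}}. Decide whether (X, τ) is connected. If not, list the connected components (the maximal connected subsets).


(X, τ) is disconnected; components = [{t}, {r, s, u, v, w}].

Find clopen sets (U ∈ τ with X ∖ U ∈ τ):
  U = ∅, X ∖ U = {r, s, t, u, v, w} — both open, so U is clopen.
  U = {t}, X ∖ U = {r, s, u, v, w} — both open, so U is clopen.
  U = {r, s, u, v, w}, X ∖ U = {t} — both open, so U is clopen.
  U = {r, s, t, u, v, w}, X ∖ U = ∅ — both open, so U is clopen.
Nontrivial clopen(s) exist: e.g. {t}. So (X, τ) is disconnected.
Compute connected components by grouping points that agree on all clopens:
  component: {t}
  component: {r, s, u, v, w}
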